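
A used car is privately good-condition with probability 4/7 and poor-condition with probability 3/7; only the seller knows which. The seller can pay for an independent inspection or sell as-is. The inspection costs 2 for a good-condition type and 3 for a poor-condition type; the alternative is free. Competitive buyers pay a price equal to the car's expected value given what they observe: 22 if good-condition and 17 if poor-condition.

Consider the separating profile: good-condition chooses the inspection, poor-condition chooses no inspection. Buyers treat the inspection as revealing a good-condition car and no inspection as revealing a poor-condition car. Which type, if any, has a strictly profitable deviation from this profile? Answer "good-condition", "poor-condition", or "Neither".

The inspection pays 22; no inspection pays 17.
good-condition: assigned the inspection, nets 22 − 2 = 20; deviating to no inspection nets 17.
poor-condition: assigned no inspection, nets 17; deviating to the inspection nets 22 − 3 = 19.
The poor-condition type gains 2 by deviating.

poor-condition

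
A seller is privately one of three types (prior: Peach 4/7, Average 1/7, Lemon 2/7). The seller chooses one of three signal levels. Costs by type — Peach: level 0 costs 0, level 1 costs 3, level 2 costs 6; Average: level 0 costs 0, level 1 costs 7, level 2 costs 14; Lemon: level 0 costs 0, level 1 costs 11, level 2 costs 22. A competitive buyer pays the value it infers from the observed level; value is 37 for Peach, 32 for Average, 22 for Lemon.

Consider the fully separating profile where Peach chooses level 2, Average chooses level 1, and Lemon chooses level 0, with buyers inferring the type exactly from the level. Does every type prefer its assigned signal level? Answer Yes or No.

Separating prices: level 2 → 37, level 1 → 32, level 0 → 22.
Peach (assigned level 2): level 0: 22 − 0 = 22; level 1: 32 − 3 = 29; level 2: 37 − 6 = 31. Peach stays.
Average (assigned level 1): level 0: 22 − 0 = 22; level 1: 32 − 7 = 25; level 2: 37 − 14 = 23. Average stays.
Lemon (assigned level 0): level 0: 22 − 0 = 22; level 1: 32 − 11 = 21; level 2: 37 − 22 = 15. Lemon stays.
Every type prefers its assigned level; separation holds.

Yes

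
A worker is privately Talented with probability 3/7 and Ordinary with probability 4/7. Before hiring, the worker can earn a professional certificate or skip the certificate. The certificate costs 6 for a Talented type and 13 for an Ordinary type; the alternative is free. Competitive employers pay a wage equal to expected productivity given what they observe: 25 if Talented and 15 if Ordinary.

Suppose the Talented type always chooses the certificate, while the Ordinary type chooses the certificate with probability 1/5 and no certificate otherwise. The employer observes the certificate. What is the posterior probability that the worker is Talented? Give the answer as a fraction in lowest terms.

P(the certificate) = (3/7)·1 + (4/7)·(1/5) = 19/35.
By Bayes' rule, P(Talented | the certificate) = (3/7) / (19/35) = 15/19.

15/19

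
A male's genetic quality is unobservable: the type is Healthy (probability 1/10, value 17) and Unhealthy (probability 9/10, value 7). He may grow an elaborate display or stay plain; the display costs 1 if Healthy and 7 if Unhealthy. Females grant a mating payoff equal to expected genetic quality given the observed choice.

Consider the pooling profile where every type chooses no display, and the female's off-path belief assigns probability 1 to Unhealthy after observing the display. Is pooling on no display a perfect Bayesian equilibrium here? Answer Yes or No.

Yes

On path, the female holds the prior and pays 1/10·17 + 9/10·7 = 8. Off path (the display), believing Unhealthy, it pays 7.
Healthy: no display nets 8; the display nets 7 − 1 = 6. Healthy stays.
Unhealthy: no display nets 8; the display nets 7 − 7 = 0. Unhealthy stays.
No type deviates, so pooling is sustained.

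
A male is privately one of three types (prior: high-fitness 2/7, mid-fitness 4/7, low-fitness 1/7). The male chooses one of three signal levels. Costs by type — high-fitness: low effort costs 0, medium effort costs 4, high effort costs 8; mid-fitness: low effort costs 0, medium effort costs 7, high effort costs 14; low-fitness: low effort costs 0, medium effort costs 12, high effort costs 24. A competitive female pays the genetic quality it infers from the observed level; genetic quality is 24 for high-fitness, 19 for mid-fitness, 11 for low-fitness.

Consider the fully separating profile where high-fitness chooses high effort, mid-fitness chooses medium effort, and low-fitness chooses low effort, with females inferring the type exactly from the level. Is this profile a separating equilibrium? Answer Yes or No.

Yes

Separating mating payoffs: high effort → 24, medium effort → 19, low effort → 11.
high-fitness (assigned high effort): low effort: 11 − 0 = 11; medium effort: 19 − 4 = 15; high effort: 24 − 8 = 16. high-fitness stays.
mid-fitness (assigned medium effort): low effort: 11 − 0 = 11; medium effort: 19 − 7 = 12; high effort: 24 − 14 = 10. mid-fitness stays.
low-fitness (assigned low effort): low effort: 11 − 0 = 11; medium effort: 19 − 12 = 7; high effort: 24 − 24 = 0. low-fitness stays.
Every type prefers its assigned level; separation holds.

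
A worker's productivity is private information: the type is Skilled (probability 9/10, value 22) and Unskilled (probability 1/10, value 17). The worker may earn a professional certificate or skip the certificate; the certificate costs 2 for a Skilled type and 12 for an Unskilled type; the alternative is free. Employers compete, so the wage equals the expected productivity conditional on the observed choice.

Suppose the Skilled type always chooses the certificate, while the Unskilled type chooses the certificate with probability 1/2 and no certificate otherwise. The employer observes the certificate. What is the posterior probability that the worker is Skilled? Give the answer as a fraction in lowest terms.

18/19

P(the certificate) = (9/10)·1 + (1/10)·(1/2) = 19/20.
By Bayes' rule, P(Skilled | the certificate) = (9/10) / (19/20) = 18/19.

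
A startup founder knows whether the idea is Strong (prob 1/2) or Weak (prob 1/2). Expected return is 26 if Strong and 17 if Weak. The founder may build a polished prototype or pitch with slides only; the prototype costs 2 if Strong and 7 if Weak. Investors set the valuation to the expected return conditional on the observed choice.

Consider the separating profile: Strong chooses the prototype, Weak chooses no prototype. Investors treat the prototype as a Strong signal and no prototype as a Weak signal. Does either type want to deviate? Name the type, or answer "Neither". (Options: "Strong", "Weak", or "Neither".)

Weak

The prototype pays 26; no prototype pays 17.
Strong: assigned the prototype, nets 26 − 2 = 24; deviating to no prototype nets 17.
Weak: assigned no prototype, nets 17; deviating to the prototype nets 26 − 7 = 19.
The Weak type gains 2 by deviating.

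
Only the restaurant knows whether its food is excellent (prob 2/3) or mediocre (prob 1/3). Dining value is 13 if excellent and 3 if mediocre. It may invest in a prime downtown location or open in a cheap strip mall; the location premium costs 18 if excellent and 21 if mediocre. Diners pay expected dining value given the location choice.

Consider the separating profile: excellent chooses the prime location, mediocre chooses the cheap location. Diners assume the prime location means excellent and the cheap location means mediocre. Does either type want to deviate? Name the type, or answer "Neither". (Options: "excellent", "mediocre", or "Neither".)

The prime location pays 13; the cheap location pays 3.
excellent: assigned the prime location, nets 13 − 18 = -5; deviating to the cheap location nets 3.
mediocre: assigned the cheap location, nets 3; deviating to the prime location nets 13 − 21 = -8.
The excellent type gains 8 by deviating.

excellent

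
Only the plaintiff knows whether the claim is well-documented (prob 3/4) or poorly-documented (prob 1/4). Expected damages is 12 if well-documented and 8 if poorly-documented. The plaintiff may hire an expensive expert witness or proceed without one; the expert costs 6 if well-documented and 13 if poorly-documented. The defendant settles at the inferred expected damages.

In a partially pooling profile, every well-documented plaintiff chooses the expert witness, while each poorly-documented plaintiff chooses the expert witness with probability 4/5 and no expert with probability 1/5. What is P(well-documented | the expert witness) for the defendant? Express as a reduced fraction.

P(the expert witness) = (3/4)·1 + (1/4)·(4/5) = 19/20.
By Bayes' rule, P(well-documented | the expert witness) = (3/4) / (19/20) = 15/19.

15/19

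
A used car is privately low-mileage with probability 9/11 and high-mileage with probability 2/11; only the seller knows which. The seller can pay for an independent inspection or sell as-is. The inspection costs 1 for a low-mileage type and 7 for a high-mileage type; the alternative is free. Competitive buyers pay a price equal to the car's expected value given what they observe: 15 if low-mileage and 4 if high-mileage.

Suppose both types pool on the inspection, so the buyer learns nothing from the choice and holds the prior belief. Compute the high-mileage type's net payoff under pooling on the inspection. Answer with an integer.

6

Pooled price = 9/11·15 + 2/11·4 = 13.
high-mileage pays cost 7 for the inspection, so net payoff = 13 − 7 = 6.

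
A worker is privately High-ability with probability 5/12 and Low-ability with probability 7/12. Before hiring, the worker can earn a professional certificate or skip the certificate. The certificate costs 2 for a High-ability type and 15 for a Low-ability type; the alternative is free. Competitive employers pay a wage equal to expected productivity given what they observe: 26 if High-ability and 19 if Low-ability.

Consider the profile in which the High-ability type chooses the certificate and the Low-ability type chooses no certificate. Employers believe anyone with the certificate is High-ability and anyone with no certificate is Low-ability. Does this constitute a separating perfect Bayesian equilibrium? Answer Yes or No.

Yes

Under these beliefs, the certificate earns wage 26 and no certificate earns wage 19.
High-ability: the certificate nets 26 − 2 = 24; no certificate nets 19. High-ability prefers the certificate.
Low-ability: the certificate nets 26 − 15 = 11; no certificate nets 19. Low-ability prefers no certificate.
Neither type deviates, so the separating profile is an equilibrium.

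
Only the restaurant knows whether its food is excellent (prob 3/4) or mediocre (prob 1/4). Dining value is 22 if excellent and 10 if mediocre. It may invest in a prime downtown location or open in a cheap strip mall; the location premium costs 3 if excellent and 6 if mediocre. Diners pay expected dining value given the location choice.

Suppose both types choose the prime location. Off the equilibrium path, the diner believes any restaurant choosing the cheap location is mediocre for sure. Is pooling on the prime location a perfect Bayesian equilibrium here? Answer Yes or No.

Yes

On path, the diner holds the prior and pays 3/4·22 + 1/4·10 = 19. Off path (the cheap location), believing mediocre, it pays 10.
excellent: the prime location nets 19 − 3 = 16; the cheap location nets 10. excellent stays.
mediocre: the prime location nets 19 − 6 = 13; the cheap location nets 10. mediocre stays.
No type deviates, so pooling is sustained.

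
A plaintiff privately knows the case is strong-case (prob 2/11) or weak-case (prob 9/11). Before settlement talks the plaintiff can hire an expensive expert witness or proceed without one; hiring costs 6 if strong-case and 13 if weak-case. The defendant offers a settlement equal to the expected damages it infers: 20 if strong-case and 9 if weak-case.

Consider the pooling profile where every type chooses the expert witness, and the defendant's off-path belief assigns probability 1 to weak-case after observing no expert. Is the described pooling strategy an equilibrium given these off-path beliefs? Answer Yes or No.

On path, the defendant holds the prior and pays 2/11·20 + 9/11·9 = 11. Off path (no expert), believing weak-case, it pays 9.
strong-case: the expert witness nets 11 − 6 = 5; no expert nets 9. strong-case would deviate.
weak-case: the expert witness nets 11 − 13 = -2; no expert nets 9. weak-case would deviate.
A type deviates, so pooling fails.

No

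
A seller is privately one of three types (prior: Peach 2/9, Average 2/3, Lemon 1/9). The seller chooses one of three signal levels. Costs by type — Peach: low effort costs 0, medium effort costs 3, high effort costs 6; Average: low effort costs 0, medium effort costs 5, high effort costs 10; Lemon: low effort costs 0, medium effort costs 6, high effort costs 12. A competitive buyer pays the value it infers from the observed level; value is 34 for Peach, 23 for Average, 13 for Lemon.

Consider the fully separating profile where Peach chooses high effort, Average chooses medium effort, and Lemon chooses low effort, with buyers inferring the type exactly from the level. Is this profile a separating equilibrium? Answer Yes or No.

No

Separating prices: high effort → 34, medium effort → 23, low effort → 13.
Peach (assigned high effort): low effort: 13 − 0 = 13; medium effort: 23 − 3 = 20; high effort: 34 − 6 = 28. Peach stays.
Average (assigned medium effort): low effort: 13 − 0 = 13; medium effort: 23 − 5 = 18; high effort: 34 − 10 = 24. Average prefers high effort.
Lemon (assigned low effort): low effort: 13 − 0 = 13; medium effort: 23 − 6 = 17; high effort: 34 − 12 = 22. Lemon prefers high effort.
At least one type deviates; the separating profile fails.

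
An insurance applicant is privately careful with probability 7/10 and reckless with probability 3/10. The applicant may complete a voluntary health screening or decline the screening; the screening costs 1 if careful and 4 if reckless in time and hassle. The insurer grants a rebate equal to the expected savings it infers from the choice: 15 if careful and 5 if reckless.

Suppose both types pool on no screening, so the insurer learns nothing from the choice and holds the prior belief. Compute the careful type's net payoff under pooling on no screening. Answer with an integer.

12

Pooled rebate = 7/10·15 + 3/10·5 = 12.
careful pays no cost for no screening, so net payoff = 12.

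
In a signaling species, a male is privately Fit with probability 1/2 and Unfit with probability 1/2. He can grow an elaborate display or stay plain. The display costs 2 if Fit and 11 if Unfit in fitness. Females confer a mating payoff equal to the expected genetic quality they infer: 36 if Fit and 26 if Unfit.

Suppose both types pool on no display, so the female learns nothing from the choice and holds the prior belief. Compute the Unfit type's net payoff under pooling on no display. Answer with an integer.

Pooled mating payoff = 1/2·36 + 1/2·26 = 31.
Unfit pays no cost for no display, so net payoff = 31.

31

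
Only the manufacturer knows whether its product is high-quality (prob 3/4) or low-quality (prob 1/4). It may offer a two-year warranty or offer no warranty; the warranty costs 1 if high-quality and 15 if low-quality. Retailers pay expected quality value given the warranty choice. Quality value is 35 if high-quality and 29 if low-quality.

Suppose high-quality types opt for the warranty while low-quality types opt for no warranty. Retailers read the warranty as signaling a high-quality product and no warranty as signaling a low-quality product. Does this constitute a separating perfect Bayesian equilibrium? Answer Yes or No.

Yes

Under these beliefs, the warranty earns price 35 and no warranty earns price 29.
high-quality: the warranty nets 35 − 1 = 34; no warranty nets 29. high-quality prefers the warranty.
low-quality: the warranty nets 35 − 15 = 20; no warranty nets 29. low-quality prefers no warranty.
Neither type deviates, so the separating profile is an equilibrium.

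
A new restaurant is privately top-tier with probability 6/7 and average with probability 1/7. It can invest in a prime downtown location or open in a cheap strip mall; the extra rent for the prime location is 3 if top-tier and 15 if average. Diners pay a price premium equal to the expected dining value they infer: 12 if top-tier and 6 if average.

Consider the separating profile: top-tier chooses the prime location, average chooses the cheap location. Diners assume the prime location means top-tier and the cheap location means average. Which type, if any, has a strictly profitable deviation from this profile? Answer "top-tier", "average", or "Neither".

Neither

The prime location pays 12; the cheap location pays 6.
top-tier: assigned the prime location, nets 12 − 3 = 9; deviating to the cheap location nets 6.
average: assigned the cheap location, nets 6; deviating to the prime location nets 12 − 15 = -3.
Both types strictly prefer their assigned action; no profitable deviation.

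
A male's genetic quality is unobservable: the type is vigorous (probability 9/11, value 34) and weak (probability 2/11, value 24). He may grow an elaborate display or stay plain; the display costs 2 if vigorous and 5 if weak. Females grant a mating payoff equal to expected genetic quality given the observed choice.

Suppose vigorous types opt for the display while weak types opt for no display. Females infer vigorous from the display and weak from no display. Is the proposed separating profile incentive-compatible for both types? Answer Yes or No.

No

Under these beliefs, the display earns mating payoff 34 and no display earns mating payoff 24.
vigorous: the display nets 34 − 2 = 32; no display nets 24. vigorous prefers the display.
weak: the display nets 34 − 5 = 29; no display nets 24. weak would deviate to the display.
weak has a profitable deviation, so the profile is not an equilibrium.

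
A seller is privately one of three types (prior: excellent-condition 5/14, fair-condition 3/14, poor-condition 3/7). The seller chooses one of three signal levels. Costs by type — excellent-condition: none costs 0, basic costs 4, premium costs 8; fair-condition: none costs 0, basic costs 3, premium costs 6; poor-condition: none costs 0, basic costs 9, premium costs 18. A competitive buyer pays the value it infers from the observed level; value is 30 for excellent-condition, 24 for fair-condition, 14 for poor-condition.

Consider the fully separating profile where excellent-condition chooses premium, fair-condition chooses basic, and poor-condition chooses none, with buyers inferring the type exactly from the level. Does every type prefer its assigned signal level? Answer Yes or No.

Separating prices: premium → 30, basic → 24, none → 14.
excellent-condition (assigned premium): none: 14 − 0 = 14; basic: 24 − 4 = 20; premium: 30 − 8 = 22. excellent-condition stays.
fair-condition (assigned basic): none: 14 − 0 = 14; basic: 24 − 3 = 21; premium: 30 − 6 = 24. fair-condition prefers premium.
poor-condition (assigned none): none: 14 − 0 = 14; basic: 24 − 9 = 15; premium: 30 − 18 = 12. poor-condition prefers basic.
At least one type deviates; the separating profile fails.

No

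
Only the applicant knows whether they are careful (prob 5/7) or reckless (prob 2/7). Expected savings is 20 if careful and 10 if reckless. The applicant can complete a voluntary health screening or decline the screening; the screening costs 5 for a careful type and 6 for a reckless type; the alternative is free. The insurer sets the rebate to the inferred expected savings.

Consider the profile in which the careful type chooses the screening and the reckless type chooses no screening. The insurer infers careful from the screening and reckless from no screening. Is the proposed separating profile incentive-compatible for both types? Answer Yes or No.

No

Under these beliefs, the screening earns rebate 20 and no screening earns rebate 10.
careful: the screening nets 20 − 5 = 15; no screening nets 10. careful prefers the screening.
reckless: the screening nets 20 − 6 = 14; no screening nets 10. reckless would deviate to the screening.
reckless has a profitable deviation, so the profile is not an equilibrium.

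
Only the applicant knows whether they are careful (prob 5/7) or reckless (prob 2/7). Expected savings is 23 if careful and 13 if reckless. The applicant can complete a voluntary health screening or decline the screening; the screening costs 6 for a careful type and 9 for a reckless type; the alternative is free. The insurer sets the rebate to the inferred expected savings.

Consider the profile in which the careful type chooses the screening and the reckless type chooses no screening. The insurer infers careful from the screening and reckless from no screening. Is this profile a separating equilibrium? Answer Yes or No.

Under these beliefs, the screening earns rebate 23 and no screening earns rebate 13.
careful: the screening nets 23 − 6 = 17; no screening nets 13. careful prefers the screening.
reckless: the screening nets 23 − 9 = 14; no screening nets 13. reckless would deviate to the screening.
reckless has a profitable deviation, so the profile is not an equilibrium.

No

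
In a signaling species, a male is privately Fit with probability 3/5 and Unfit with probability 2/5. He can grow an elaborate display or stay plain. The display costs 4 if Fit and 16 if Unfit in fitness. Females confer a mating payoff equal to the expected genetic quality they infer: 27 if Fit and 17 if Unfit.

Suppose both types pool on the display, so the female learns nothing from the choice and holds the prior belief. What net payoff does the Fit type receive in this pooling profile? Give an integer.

19

Pooled mating payoff = 3/5·27 + 2/5·17 = 23.
Fit pays cost 4 for the display, so net payoff = 23 − 4 = 19.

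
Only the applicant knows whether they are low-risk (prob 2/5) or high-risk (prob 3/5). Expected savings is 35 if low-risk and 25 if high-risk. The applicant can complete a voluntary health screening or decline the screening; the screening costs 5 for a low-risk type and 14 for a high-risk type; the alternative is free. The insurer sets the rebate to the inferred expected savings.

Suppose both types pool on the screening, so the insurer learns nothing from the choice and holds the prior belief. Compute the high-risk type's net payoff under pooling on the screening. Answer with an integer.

15

Pooled rebate = 2/5·35 + 3/5·25 = 29.
high-risk pays cost 14 for the screening, so net payoff = 29 − 14 = 15.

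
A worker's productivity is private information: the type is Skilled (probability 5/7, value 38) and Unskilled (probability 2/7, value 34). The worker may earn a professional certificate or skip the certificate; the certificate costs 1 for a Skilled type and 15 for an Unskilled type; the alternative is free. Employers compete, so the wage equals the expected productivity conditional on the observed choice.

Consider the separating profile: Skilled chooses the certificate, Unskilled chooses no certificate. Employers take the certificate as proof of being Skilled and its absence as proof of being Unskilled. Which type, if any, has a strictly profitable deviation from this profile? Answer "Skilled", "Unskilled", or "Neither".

Neither

The certificate pays 38; no certificate pays 34.
Skilled: assigned the certificate, nets 38 − 1 = 37; deviating to no certificate nets 34.
Unskilled: assigned no certificate, nets 34; deviating to the certificate nets 38 − 15 = 23.
Both types strictly prefer their assigned action; no profitable deviation.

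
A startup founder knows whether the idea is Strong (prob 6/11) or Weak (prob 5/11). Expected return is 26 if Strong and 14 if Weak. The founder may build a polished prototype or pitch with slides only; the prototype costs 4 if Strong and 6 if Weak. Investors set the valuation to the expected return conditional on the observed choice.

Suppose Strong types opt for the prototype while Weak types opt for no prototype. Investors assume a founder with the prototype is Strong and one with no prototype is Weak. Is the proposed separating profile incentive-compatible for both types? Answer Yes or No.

No

Under these beliefs, the prototype earns valuation 26 and no prototype earns valuation 14.
Strong: the prototype nets 26 − 4 = 22; no prototype nets 14. Strong prefers the prototype.
Weak: the prototype nets 26 − 6 = 20; no prototype nets 14. Weak would deviate to the prototype.
Weak has a profitable deviation, so the profile is not an equilibrium.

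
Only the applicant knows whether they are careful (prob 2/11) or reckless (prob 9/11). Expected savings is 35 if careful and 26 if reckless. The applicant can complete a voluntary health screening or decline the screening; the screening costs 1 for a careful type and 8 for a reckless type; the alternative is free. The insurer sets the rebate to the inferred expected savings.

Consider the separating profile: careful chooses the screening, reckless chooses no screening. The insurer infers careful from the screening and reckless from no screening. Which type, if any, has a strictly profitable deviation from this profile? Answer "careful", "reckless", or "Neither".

reckless

The screening pays 35; no screening pays 26.
careful: assigned the screening, nets 35 − 1 = 34; deviating to no screening nets 26.
reckless: assigned no screening, nets 26; deviating to the screening nets 35 − 8 = 27.
The reckless type gains 1 by deviating.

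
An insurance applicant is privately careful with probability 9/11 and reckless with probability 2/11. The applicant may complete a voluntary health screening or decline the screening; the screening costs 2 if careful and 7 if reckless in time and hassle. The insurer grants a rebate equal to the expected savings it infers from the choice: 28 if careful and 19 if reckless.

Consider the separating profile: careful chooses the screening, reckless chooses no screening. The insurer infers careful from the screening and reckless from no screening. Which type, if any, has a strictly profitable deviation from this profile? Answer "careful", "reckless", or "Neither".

The screening pays 28; no screening pays 19.
careful: assigned the screening, nets 28 − 2 = 26; deviating to no screening nets 19.
reckless: assigned no screening, nets 19; deviating to the screening nets 28 − 7 = 21.
The reckless type gains 2 by deviating.

reckless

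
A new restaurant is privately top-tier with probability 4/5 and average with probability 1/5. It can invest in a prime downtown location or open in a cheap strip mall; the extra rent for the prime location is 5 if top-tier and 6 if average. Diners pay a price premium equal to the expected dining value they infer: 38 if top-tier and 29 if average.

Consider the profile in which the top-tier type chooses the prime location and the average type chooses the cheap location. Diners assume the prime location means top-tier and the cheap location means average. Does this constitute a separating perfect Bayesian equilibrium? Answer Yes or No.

Under these beliefs, the prime location earns price premium 38 and the cheap location earns price premium 29.
top-tier: the prime location nets 38 − 5 = 33; the cheap location nets 29. top-tier prefers the prime location.
average: the prime location nets 38 − 6 = 32; the cheap location nets 29. average would deviate to the prime location.
average has a profitable deviation, so the profile is not an equilibrium.

No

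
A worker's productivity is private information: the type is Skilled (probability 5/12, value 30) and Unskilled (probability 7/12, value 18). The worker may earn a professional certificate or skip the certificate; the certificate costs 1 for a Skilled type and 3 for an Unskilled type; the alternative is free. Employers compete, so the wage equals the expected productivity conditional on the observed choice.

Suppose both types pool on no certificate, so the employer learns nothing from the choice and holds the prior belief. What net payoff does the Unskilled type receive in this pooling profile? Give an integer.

23

Pooled wage = 5/12·30 + 7/12·18 = 23.
Unskilled pays no cost for no certificate, so net payoff = 23.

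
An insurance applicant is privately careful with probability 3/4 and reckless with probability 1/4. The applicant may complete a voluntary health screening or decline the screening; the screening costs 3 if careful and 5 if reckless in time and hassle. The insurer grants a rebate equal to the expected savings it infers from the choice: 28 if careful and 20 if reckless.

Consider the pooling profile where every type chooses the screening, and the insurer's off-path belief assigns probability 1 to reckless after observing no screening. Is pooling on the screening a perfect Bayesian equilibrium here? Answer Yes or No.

On path, the insurer holds the prior and pays 3/4·28 + 1/4·20 = 26. Off path (no screening), believing reckless, it pays 20.
careful: the screening nets 26 − 3 = 23; no screening nets 20. careful stays.
reckless: the screening nets 26 − 5 = 21; no screening nets 20. reckless stays.
No type deviates, so pooling is sustained.

Yes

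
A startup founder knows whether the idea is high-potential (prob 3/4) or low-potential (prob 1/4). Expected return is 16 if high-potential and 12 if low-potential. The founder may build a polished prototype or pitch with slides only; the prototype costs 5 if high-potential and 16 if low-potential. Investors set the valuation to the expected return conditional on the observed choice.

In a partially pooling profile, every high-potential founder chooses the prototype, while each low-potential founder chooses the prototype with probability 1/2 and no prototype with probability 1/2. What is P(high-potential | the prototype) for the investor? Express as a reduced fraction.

P(the prototype) = (3/4)·1 + (1/4)·(1/2) = 7/8.
By Bayes' rule, P(high-potential | the prototype) = (3/4) / (7/8) = 6/7.

6/7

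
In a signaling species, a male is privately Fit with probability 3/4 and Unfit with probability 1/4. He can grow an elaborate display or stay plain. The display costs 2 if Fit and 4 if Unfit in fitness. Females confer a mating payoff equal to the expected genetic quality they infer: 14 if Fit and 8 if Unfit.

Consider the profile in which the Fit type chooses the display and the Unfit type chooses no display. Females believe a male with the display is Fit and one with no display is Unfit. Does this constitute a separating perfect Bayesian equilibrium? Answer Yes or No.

Under these beliefs, the display earns mating payoff 14 and no display earns mating payoff 8.
Fit: the display nets 14 − 2 = 12; no display nets 8. Fit prefers the display.
Unfit: the display nets 14 − 4 = 10; no display nets 8. Unfit would deviate to the display.
Unfit has a profitable deviation, so the profile is not an equilibrium.

No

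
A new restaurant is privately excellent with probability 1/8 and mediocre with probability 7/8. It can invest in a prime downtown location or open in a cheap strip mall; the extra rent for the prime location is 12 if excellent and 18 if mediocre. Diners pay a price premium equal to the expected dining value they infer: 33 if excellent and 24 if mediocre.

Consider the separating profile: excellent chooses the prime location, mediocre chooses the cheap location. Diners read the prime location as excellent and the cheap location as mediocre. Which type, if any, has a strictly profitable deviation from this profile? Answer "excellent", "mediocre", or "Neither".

The prime location pays 33; the cheap location pays 24.
excellent: assigned the prime location, nets 33 − 12 = 21; deviating to the cheap location nets 24.
mediocre: assigned the cheap location, nets 24; deviating to the prime location nets 33 − 18 = 15.
The excellent type gains 3 by deviating.

excellent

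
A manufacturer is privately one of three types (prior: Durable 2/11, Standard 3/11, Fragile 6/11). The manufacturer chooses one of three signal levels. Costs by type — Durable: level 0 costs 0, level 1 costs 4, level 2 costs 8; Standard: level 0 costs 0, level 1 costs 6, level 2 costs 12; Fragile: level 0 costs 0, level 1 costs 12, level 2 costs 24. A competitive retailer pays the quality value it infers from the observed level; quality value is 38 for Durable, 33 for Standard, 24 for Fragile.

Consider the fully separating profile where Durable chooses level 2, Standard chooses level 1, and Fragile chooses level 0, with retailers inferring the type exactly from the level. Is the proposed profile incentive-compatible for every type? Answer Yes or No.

Yes

Separating prices: level 2 → 38, level 1 → 33, level 0 → 24.
Durable (assigned level 2): level 0: 24 − 0 = 24; level 1: 33 − 4 = 29; level 2: 38 − 8 = 30. Durable stays.
Standard (assigned level 1): level 0: 24 − 0 = 24; level 1: 33 − 6 = 27; level 2: 38 − 12 = 26. Standard stays.
Fragile (assigned level 0): level 0: 24 − 0 = 24; level 1: 33 − 12 = 21; level 2: 38 − 24 = 14. Fragile stays.
Every type prefers its assigned level; separation holds.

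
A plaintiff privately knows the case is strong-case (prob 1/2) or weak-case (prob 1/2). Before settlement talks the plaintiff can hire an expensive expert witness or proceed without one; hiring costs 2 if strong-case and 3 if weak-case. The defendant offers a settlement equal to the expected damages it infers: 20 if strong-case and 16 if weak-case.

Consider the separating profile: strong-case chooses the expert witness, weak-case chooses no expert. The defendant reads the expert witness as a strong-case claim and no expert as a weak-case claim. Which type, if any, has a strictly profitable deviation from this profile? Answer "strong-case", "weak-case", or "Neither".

weak-case

The expert witness pays 20; no expert pays 16.
strong-case: assigned the expert witness, nets 20 − 2 = 18; deviating to no expert nets 16.
weak-case: assigned no expert, nets 16; deviating to the expert witness nets 20 − 3 = 17.
The weak-case type gains 1 by deviating.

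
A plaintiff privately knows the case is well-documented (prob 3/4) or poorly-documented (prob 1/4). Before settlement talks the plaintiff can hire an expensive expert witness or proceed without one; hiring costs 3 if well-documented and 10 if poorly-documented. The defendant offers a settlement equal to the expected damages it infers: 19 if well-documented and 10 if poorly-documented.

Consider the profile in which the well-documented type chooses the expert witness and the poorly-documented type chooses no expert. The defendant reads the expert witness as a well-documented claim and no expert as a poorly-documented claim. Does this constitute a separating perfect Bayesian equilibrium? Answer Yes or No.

Under these beliefs, the expert witness earns settlement 19 and no expert earns settlement 10.
well-documented: the expert witness nets 19 − 3 = 16; no expert nets 10. well-documented prefers the expert witness.
poorly-documented: the expert witness nets 19 − 10 = 9; no expert nets 10. poorly-documented prefers no expert.
Neither type deviates, so the separating profile is an equilibrium.

Yes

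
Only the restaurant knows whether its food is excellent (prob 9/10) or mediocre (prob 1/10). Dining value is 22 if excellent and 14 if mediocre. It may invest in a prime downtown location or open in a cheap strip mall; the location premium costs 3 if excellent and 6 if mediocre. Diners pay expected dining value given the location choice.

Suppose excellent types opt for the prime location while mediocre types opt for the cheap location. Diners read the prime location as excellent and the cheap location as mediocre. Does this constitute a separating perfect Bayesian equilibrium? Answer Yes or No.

No

Under these beliefs, the prime location earns price premium 22 and the cheap location earns price premium 14.
excellent: the prime location nets 22 − 3 = 19; the cheap location nets 14. excellent prefers the prime location.
mediocre: the prime location nets 22 − 6 = 16; the cheap location nets 14. mediocre would deviate to the prime location.
mediocre has a profitable deviation, so the profile is not an equilibrium.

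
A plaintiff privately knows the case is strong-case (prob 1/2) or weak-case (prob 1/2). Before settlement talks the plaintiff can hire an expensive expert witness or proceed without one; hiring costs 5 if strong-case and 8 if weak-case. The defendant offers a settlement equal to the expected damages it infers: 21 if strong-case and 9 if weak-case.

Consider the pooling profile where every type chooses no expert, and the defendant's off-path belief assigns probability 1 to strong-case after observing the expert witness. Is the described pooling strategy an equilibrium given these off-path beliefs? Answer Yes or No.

On path, the defendant holds the prior and pays 1/2·21 + 1/2·9 = 15. Off path (the expert witness), believing strong-case, it pays 21.
strong-case: no expert nets 15; the expert witness nets 21 − 5 = 16. strong-case would deviate.
weak-case: no expert nets 15; the expert witness nets 21 − 8 = 13. weak-case stays.
A type deviates, so pooling fails.

No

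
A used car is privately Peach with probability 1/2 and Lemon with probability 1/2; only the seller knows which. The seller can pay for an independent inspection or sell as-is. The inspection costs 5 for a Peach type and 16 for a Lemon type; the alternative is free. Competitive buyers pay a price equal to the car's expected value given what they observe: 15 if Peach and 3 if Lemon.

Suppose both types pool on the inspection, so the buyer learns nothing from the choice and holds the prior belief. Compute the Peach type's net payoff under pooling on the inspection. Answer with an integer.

4

Pooled price = 1/2·15 + 1/2·3 = 9.
Peach pays cost 5 for the inspection, so net payoff = 9 − 5 = 4.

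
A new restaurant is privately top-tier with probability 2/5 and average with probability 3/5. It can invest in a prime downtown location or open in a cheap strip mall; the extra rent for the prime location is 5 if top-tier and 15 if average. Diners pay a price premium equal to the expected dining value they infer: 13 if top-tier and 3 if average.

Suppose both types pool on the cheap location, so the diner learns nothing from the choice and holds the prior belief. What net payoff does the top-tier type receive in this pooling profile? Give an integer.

Pooled price premium = 2/5·13 + 3/5·3 = 7.
top-tier pays no cost for the cheap location, so net payoff = 7.

7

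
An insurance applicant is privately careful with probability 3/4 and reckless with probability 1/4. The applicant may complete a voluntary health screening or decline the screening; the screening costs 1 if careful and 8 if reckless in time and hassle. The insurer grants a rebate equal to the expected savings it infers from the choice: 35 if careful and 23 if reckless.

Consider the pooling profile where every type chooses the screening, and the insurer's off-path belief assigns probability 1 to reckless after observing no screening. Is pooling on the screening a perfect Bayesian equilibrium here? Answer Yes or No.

On path, the insurer holds the prior and pays 3/4·35 + 1/4·23 = 32. Off path (no screening), believing reckless, it pays 23.
careful: the screening nets 32 − 1 = 31; no screening nets 23. careful stays.
reckless: the screening nets 32 − 8 = 24; no screening nets 23. reckless stays.
No type deviates, so pooling is sustained.

Yes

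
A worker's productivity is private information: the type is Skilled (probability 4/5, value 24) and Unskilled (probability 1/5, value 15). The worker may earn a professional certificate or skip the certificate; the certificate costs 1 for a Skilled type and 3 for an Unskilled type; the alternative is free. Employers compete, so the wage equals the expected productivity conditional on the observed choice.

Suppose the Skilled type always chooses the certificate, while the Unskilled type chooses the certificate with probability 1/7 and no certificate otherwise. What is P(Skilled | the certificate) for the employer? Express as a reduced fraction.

P(the certificate) = (4/5)·1 + (1/5)·(1/7) = 29/35.
By Bayes' rule, P(Skilled | the certificate) = (4/5) / (29/35) = 28/29.

28/29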